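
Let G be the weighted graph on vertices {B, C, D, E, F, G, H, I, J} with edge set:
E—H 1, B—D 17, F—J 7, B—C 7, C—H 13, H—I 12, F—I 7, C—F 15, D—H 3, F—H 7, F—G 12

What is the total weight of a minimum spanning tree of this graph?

57

Prim, starting at F.
Step 1: cheapest edge leaving the tree is F—H (7); add H.
Step 2: cheapest edge leaving the tree is E—H (1); add E.
Step 3: cheapest edge leaving the tree is D—H (3); add D.
Step 4: cheapest edge leaving the tree is F—I (7); add I.
Step 5: cheapest edge leaving the tree is F—J (7); add J.
Step 6: cheapest edge leaving the tree is F—G (12); add G.
Step 7: cheapest edge leaving the tree is C—H (13); add C.
Step 8: cheapest edge leaving the tree is B—C (7); add B.
MST edges: F—H, E—H, D—H, F—I, F—J, F—G, C—H, B—C; total weight 7+1+3+7+7+12+13+7 = 57.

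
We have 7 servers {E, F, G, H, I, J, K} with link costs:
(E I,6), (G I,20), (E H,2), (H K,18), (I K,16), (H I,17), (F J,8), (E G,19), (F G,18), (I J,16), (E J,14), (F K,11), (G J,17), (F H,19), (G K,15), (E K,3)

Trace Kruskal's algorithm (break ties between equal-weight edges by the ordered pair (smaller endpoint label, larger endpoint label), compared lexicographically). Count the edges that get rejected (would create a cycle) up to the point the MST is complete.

1

Sort edges by weight, then run Kruskal:
E H (2): add — endpoints in different components.
E K (3): add — endpoints in different components.
E I (6): add — endpoints in different components.
F J (8): add — endpoints in different components.
F K (11): add — endpoints in different components.
E J (14): skip — E and J already connected.
G K (15): add — endpoints in different components.
Edges rejected before the tree was complete: 1.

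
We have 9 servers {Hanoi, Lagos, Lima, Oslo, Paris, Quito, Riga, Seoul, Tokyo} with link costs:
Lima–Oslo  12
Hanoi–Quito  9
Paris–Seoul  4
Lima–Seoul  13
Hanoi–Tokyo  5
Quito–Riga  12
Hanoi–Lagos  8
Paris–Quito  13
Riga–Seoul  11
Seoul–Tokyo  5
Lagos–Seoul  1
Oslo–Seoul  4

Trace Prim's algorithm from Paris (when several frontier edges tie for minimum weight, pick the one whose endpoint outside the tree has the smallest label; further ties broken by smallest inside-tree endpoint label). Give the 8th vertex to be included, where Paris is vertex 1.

Prim, starting at Paris.
Step 1: frontier [Paris–Seoul 4, Paris–Quito 13] → take Paris–Seoul (4); add Seoul.
Step 2: frontier [Paris–Quito 13, Lagos–Seoul 1, Oslo–Seoul 4, Seoul–Tokyo 5, Riga–Seoul 11, Lima–Seoul 13] → take Lagos–Seoul (1); add Lagos.
Step 3: frontier [Hanoi–Lagos 8, Paris–Quito 13, Oslo–Seoul 4, Seoul–Tokyo 5, Riga–Seoul 11, Lima–Seoul 13] → take Oslo–Seoul (4); add Oslo.
Step 4: frontier [Hanoi–Lagos 8, Lima–Oslo 12, Paris–Quito 13, Seoul–Tokyo 5, Riga–Seoul 11, Lima–Seoul 13] → take Seoul–Tokyo (5); add Tokyo.
Step 5: frontier [Hanoi–Lagos 8, Lima–Oslo 12, Paris–Quito 13, Riga–Seoul 11, Lima–Seoul 13, Hanoi–Tokyo 5] → take Hanoi–Tokyo (5); add Hanoi.
Step 6: frontier [Hanoi–Quito 9, Lima–Oslo 12, Paris–Quito 13, Riga–Seoul 11, Lima–Seoul 13] → take Hanoi–Quito (9); add Quito.
Step 7: frontier [Lima–Oslo 12, Quito–Riga 12, Riga–Seoul 11, Lima–Seoul 13] → take Riga–Seoul (11); add Riga.
Step 8: frontier [Lima–Oslo 12, Lima–Seoul 13] → take Lima–Oslo (12); add Lima.
Vertex order: Paris, Seoul, Lagos, Oslo, Tokyo, Hanoi, Quito, Riga, Lima. The 8th vertex is Riga.

Riga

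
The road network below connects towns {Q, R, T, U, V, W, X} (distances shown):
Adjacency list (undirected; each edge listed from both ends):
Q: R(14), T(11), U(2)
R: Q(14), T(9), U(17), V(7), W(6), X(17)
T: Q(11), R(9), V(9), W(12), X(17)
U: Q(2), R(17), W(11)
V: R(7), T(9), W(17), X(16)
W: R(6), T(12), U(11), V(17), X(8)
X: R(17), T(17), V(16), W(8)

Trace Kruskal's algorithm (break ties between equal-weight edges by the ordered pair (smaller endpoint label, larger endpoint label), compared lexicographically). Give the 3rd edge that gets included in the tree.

Kruskal: consider edges lightest-first.
Q–U (2): add — endpoints in different components.
R–W (6): add — endpoints in different components.
R–V (7): add — endpoints in different components.
W–X (8): add — endpoints in different components.
R–T (9): add — endpoints in different components.
T–V (9): skip — V and T already connected.
Q–T (11): add — endpoints in different components.
The 3rd edge added is R–V.

R-V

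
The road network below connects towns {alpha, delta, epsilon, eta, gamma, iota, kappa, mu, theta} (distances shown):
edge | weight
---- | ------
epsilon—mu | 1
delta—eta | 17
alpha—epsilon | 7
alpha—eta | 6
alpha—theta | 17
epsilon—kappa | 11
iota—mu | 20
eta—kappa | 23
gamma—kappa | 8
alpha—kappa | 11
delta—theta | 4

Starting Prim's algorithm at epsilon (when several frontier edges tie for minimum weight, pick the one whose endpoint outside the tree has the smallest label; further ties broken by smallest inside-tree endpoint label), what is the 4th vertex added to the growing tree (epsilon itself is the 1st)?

eta

Grow the tree from epsilon using Prim:
Step 1: cheapest edge leaving the tree is epsilon—mu (1); add mu.
Step 2: cheapest edge leaving the tree is alpha—epsilon (7); add alpha.
Step 3: cheapest edge leaving the tree is alpha—eta (6); add eta.
Step 4: cheapest edge leaving the tree is alpha—kappa (11); add kappa.
Step 5: cheapest edge leaving the tree is gamma—kappa (8); add gamma.
Step 6: cheapest edge leaving the tree is delta—eta (17); add delta.
Step 7: cheapest edge leaving the tree is delta—theta (4); add theta.
Step 8: cheapest edge leaving the tree is iota—mu (20); add iota.
Vertex order: epsilon, mu, alpha, eta, kappa, gamma, delta, theta, iota. The 4th vertex is eta.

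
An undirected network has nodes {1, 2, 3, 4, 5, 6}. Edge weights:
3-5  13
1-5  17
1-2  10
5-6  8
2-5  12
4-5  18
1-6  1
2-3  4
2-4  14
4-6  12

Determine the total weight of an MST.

Grow the tree from 1 using Prim:
Step 1: cheapest edge leaving the tree is 1-6 (1); add 6.
Step 2: cheapest edge leaving the tree is 5-6 (8); add 5.
Step 3: cheapest edge leaving the tree is 1-2 (10); add 2.
Step 4: cheapest edge leaving the tree is 2-3 (4); add 3.
Step 5: cheapest edge leaving the tree is 4-6 (12); add 4.
MST edges: 1-6, 5-6, 1-2, 2-3, 4-6; total weight 1+8+10+4+12 = 35.

35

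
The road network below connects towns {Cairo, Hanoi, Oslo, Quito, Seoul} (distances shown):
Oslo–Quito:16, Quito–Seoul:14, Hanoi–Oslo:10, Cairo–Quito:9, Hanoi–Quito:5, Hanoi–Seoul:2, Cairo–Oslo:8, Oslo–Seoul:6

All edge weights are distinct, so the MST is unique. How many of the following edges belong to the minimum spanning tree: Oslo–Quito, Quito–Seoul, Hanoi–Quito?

1

Kruskal's algorithm — process edges by increasing weight (ties by edge label):
Hanoi–Seoul (2): add — endpoints in different components.
Hanoi–Quito (5): add — endpoints in different components.
Oslo–Seoul (6): add — endpoints in different components.
Cairo–Oslo (8): add — endpoints in different components.
MST edge set: {Hanoi–Seoul, Hanoi–Quito, Oslo–Seoul, Cairo–Oslo}.
Of the listed edges, {Hanoi–Quito} are in the MST → 1.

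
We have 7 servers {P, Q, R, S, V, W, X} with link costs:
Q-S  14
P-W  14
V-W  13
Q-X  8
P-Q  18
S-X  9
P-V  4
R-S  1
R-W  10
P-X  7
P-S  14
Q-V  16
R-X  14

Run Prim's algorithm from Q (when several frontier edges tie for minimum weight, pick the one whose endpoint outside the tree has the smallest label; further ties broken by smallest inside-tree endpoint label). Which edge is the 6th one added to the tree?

R-W

Grow the tree from Q using Prim:
Step 1: frontier [Q-X 8, Q-S 14, Q-V 16, P-Q 18] → take Q-X (8); add X.
Step 2: frontier [Q-S 14, Q-V 16, P-Q 18, P-X 7, S-X 9, R-X 14] → take P-X (7); add P.
Step 3: frontier [P-V 4, P-S 14, P-W 14, Q-S 14, Q-V 16, S-X 9, R-X 14] → take P-V (4); add V.
Step 4: frontier [P-S 14, P-W 14, Q-S 14, V-W 13, S-X 9, R-X 14] → take S-X (9); add S.
Step 5: frontier [P-W 14, R-S 1, V-W 13, R-X 14] → take R-S (1); add R.
Step 6: frontier [P-W 14, R-W 10, V-W 13] → take R-W (10); add W.
The 6th edge added is R-W.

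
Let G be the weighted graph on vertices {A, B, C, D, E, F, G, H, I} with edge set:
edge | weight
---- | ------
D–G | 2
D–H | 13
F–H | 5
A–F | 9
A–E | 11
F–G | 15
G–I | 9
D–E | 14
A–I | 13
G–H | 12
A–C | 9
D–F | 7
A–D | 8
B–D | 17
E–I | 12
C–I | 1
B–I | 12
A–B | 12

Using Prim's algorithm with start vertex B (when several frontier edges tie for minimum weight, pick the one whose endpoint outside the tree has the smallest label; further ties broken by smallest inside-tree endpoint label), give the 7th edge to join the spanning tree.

Prim, starting at B.
Step 1: cheapest edge leaving the tree is A–B (12); add A.
Step 2: cheapest edge leaving the tree is A–D (8); add D.
Step 3: cheapest edge leaving the tree is D–G (2); add G.
Step 4: cheapest edge leaving the tree is D–F (7); add F.
Step 5: cheapest edge leaving the tree is F–H (5); add H.
Step 6: cheapest edge leaving the tree is A–C (9); add C.
Step 7: cheapest edge leaving the tree is C–I (1); add I.
Step 8: cheapest edge leaving the tree is A–E (11); add E.
The 7th edge added is C–I.

C-I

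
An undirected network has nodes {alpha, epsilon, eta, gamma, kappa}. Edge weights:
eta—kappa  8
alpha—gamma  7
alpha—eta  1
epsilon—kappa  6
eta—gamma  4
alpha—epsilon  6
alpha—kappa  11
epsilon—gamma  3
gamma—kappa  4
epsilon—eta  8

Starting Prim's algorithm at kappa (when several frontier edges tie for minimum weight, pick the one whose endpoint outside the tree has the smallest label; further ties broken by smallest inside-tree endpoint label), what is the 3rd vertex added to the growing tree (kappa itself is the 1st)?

Prim, starting at kappa.
Step 1: cheapest edge leaving the tree is gamma—kappa (4); add gamma.
Step 2: cheapest edge leaving the tree is epsilon—gamma (3); add epsilon.
Step 3: cheapest edge leaving the tree is eta—gamma (4); add eta.
Step 4: cheapest edge leaving the tree is alpha—eta (1); add alpha.
Vertex order: kappa, gamma, epsilon, eta, alpha. The 3rd vertex is epsilon.

epsilon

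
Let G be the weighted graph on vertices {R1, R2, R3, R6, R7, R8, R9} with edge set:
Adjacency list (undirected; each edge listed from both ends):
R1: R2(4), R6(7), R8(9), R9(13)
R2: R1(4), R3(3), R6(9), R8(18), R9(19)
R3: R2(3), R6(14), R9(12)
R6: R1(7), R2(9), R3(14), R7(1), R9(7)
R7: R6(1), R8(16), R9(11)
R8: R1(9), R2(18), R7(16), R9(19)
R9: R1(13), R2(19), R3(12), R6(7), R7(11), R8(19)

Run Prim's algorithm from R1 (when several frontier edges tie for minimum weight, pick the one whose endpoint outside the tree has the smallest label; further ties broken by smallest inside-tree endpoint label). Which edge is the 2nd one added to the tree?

R2-R3

Prim's algorithm from R1:
Step 1: cheapest edge leaving the tree is R1–R2 (4); add R2.
Step 2: cheapest edge leaving the tree is R2–R3 (3); add R3.
Step 3: cheapest edge leaving the tree is R1–R6 (7); add R6.
Step 4: cheapest edge leaving the tree is R6–R7 (1); add R7.
Step 5: cheapest edge leaving the tree is R6–R9 (7); add R9.
Step 6: cheapest edge leaving the tree is R1–R8 (9); add R8.
The 2nd edge added is R2–R3.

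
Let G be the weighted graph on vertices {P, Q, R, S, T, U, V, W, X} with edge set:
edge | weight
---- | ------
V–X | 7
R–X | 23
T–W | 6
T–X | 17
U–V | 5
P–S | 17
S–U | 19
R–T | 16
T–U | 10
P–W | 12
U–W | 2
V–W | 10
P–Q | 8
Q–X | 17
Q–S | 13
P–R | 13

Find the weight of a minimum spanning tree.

66

Kruskal: consider edges lightest-first.
U–W (2): add — endpoints in different components.
U–V (5): add — endpoints in different components.
T–W (6): add — endpoints in different components.
V–X (7): add — endpoints in different components.
P–Q (8): add — endpoints in different components.
T–U (10): skip — U and T already connected.
V–W (10): skip — W and V already connected.
P–W (12): add — endpoints in different components.
P–R (13): add — endpoints in different components.
Q–S (13): add — endpoints in different components.
MST edges: U–W, U–V, T–W, V–X, P–Q, P–W, P–R, Q–S; total weight 2+5+6+7+8+12+13+13 = 66.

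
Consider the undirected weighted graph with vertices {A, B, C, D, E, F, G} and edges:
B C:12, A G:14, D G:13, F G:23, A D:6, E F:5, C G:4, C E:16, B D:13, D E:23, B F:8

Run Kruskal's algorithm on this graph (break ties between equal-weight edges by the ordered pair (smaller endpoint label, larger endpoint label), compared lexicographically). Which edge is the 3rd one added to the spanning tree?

Kruskal: consider edges lightest-first.
C G (4): add. Components now {A} {B} {C,G} {D} {E} {F}
E F (5): add. Components now {A} {B} {C,G} {D} {E,F}
A D (6): add. Components now {A,D} {B} {C,G} {E,F}
B F (8): add. Components now {A,D} {B,E,F} {C,G}
B C (12): add. Components now {A,D} {B,C,E,F,G}
B D (13): add. Components now {A,B,C,D,E,F,G}
The 3rd edge added is A D.

A-D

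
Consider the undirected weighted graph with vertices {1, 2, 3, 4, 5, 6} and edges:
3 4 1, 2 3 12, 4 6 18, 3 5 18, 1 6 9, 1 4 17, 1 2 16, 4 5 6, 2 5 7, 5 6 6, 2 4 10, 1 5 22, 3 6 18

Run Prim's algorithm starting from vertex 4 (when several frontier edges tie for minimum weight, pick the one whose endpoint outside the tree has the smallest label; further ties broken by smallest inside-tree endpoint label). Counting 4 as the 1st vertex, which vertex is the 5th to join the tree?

Prim's algorithm from 4:
Step 1: cheapest edge leaving the tree is 3 4 (1); add 3.
Step 2: cheapest edge leaving the tree is 4 5 (6); add 5.
Step 3: cheapest edge leaving the tree is 5 6 (6); add 6.
Step 4: cheapest edge leaving the tree is 2 5 (7); add 2.
Step 5: cheapest edge leaving the tree is 1 6 (9); add 1.
Vertex order: 4, 3, 5, 6, 2, 1. The 5th vertex is 2.

2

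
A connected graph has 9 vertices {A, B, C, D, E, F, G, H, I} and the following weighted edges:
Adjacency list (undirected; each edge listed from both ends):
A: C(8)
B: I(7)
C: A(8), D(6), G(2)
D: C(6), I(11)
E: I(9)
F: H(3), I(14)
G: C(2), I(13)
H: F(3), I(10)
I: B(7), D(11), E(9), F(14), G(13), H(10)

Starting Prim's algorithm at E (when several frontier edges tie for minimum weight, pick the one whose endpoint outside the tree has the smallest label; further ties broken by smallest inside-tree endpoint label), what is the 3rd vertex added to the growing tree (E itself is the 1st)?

B

Prim, starting at E.
Step 1: frontier [E—I 9] → take E—I (9); add I.
Step 2: frontier [B—I 7, H—I 10, D—I 11, G—I 13, F—I 14] → take B—I (7); add B.
Step 3: frontier [H—I 10, D—I 11, G—I 13, F—I 14] → take H—I (10); add H.
Step 4: frontier [F—H 3, D—I 11, G—I 13, F—I 14] → take F—H (3); add F.
Step 5: frontier [D—I 11, G—I 13] → take D—I (11); add D.
Step 6: frontier [C—D 6, G—I 13] → take C—D (6); add C.
Step 7: frontier [C—G 2, A—C 8, G—I 13] → take C—G (2); add G.
Step 8: frontier [A—C 8] → take A—C (8); add A.
Vertex order: E, I, B, H, F, D, C, G, A. The 3rd vertex is B.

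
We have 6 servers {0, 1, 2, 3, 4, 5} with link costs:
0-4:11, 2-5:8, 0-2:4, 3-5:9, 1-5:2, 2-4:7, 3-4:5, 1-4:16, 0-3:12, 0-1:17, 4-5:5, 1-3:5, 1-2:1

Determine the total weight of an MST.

Kruskal's algorithm — process edges by increasing weight (ties by edge label):
1-2 (1): add. Components now {0} {1,2} {3} {4} {5}
1-5 (2): add. Components now {0} {1,2,5} {3} {4}
0-2 (4): add. Components now {0,1,2,5} {3} {4}
1-3 (5): add. Components now {0,1,2,3,5} {4}
3-4 (5): add. Components now {0,1,2,3,4,5}
MST edges: 1-2, 1-5, 0-2, 1-3, 3-4; total weight 1+2+4+5+5 = 17.

17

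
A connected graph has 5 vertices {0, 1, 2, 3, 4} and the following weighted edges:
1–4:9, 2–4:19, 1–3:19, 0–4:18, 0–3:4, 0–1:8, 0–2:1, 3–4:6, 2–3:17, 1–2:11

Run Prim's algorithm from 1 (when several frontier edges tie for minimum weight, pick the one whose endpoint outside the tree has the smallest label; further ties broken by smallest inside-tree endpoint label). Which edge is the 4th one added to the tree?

3-4

Prim, starting at 1.
Step 1: frontier [0–1 8, 1–4 9, 1–2 11, 1–3 19] → take 0–1 (8); add 0.
Step 2: frontier [0–2 1, 0–3 4, 0–4 18, 1–4 9, 1–2 11, 1–3 19] → take 0–2 (1); add 2.
Step 3: frontier [0–3 4, 0–4 18, 1–4 9, 1–3 19, 2–3 17, 2–4 19] → take 0–3 (4); add 3.
Step 4: frontier [0–4 18, 1–4 9, 2–4 19, 3–4 6] → take 3–4 (6); add 4.
The 4th edge added is 3–4.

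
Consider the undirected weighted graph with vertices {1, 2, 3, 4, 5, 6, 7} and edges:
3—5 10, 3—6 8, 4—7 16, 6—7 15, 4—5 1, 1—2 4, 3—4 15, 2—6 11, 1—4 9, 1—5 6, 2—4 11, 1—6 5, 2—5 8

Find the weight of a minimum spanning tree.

Prim, starting at 5.
Step 1: cheapest edge leaving the tree is 4—5 (1); add 4.
Step 2: cheapest edge leaving the tree is 1—5 (6); add 1.
Step 3: cheapest edge leaving the tree is 1—2 (4); add 2.
Step 4: cheapest edge leaving the tree is 1—6 (5); add 6.
Step 5: cheapest edge leaving the tree is 3—6 (8); add 3.
Step 6: cheapest edge leaving the tree is 6—7 (15); add 7.
MST edges: 4—5, 1—5, 1—2, 1—6, 3—6, 6—7; total weight 1+6+4+5+8+15 = 39.

39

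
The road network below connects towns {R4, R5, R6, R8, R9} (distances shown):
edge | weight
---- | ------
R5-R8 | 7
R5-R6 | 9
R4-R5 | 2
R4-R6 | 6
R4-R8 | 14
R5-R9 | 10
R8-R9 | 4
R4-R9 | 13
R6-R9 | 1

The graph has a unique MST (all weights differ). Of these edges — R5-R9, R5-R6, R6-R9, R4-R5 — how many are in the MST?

Sort edges by weight, then run Kruskal:
R6-R9 (1): add. Components now {R6,R9} {R5} {R4} {R8}
R4-R5 (2): add. Components now {R6,R9} {R4,R5} {R8}
R8-R9 (4): add. Components now {R6,R8,R9} {R4,R5}
R4-R6 (6): add. Components now {R4,R5,R6,R8,R9}
MST edge set: {R6-R9, R4-R5, R8-R9, R4-R6}.
Of the listed edges, {R6-R9, R4-R5} are in the MST → 2.

2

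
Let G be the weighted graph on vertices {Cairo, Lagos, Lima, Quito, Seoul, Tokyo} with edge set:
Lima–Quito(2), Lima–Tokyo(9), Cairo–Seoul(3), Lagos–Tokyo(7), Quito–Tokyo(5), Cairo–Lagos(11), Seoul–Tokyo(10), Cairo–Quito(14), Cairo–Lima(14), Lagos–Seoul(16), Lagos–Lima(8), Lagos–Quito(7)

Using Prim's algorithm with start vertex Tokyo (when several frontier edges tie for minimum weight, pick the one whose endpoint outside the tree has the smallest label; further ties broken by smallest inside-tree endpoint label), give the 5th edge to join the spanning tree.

Cairo-Seoul

Grow the tree from Tokyo using Prim:
Step 1: frontier [Quito–Tokyo 5, Lagos–Tokyo 7, Lima–Tokyo 9, Seoul–Tokyo 10] → take Quito–Tokyo (5); add Quito.
Step 2: frontier [Lima–Quito 2, Lagos–Quito 7, Cairo–Quito 14, Lagos–Tokyo 7, Lima–Tokyo 9, Seoul–Tokyo 10] → take Lima–Quito (2); add Lima.
Step 3: frontier [Lagos–Lima 8, Cairo–Lima 14, Lagos–Quito 7, Cairo–Quito 14, Lagos–Tokyo 7, Seoul–Tokyo 10] → take Lagos–Quito (7); add Lagos.
Step 4: frontier [Cairo–Lagos 11, Lagos–Seoul 16, Cairo–Lima 14, Cairo–Quito 14, Seoul–Tokyo 10] → take Seoul–Tokyo (10); add Seoul.
Step 5: frontier [Cairo–Lagos 11, Cairo–Lima 14, Cairo–Quito 14, Cairo–Seoul 3] → take Cairo–Seoul (3); add Cairo.
The 5th edge added is Cairo–Seoul.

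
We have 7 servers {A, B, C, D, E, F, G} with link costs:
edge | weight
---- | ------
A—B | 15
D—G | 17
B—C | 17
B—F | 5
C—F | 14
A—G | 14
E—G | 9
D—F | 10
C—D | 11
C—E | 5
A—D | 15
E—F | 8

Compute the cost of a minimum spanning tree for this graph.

Sort edges by weight, then run Kruskal:
B—F (5): add — endpoints in different components.
C—E (5): add — endpoints in different components.
E—F (8): add — endpoints in different components.
E—G (9): add — endpoints in different components.
D—F (10): add — endpoints in different components.
C—D (11): skip — C and D already connected.
A—G (14): add — endpoints in different components.
MST edges: B—F, C—E, E—F, E—G, D—F, A—G; total weight 5+5+8+9+10+14 = 51.

51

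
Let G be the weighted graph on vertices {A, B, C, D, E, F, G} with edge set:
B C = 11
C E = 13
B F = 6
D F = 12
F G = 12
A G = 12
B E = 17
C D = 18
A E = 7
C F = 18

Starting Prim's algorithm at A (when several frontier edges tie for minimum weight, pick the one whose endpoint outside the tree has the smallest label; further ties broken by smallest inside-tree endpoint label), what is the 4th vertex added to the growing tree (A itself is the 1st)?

F

Prim, starting at A.
Step 1: cheapest edge leaving the tree is A E (7); add E.
Step 2: cheapest edge leaving the tree is A G (12); add G.
Step 3: cheapest edge leaving the tree is F G (12); add F.
Step 4: cheapest edge leaving the tree is B F (6); add B.
Step 5: cheapest edge leaving the tree is B C (11); add C.
Step 6: cheapest edge leaving the tree is D F (12); add D.
Vertex order: A, E, G, F, B, C, D. The 4th vertex is F.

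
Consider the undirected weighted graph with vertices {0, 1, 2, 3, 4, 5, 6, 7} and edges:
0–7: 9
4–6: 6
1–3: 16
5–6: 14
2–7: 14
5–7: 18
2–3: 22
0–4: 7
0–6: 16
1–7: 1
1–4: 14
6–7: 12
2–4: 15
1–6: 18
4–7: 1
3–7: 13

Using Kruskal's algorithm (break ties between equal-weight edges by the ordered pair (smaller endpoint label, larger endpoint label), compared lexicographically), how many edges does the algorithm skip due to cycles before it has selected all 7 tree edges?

3

Kruskal's algorithm — process edges by increasing weight (ties by edge label):
1–7 (1): add — endpoints in different components.
4–7 (1): add — endpoints in different components.
4–6 (6): add — endpoints in different components.
0–4 (7): add — endpoints in different components.
0–7 (9): skip — 0 and 7 already connected.
6–7 (12): skip — 6 and 7 already connected.
3–7 (13): add — endpoints in different components.
1–4 (14): skip — 1 and 4 already connected.
2–7 (14): add — endpoints in different components.
5–6 (14): add — endpoints in different components.
Edges rejected before the tree was complete: 3.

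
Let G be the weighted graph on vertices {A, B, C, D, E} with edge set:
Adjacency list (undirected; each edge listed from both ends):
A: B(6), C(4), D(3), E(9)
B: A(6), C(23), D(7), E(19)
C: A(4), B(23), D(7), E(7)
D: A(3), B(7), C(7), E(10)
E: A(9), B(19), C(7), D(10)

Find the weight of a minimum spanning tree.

20

Grow the tree from A using Prim:
Step 1: frontier [A-D 3, A-C 4, A-B 6, A-E 9] → take A-D (3); add D.
Step 2: frontier [A-C 4, A-B 6, A-E 9, B-D 7, C-D 7, D-E 10] → take A-C (4); add C.
Step 3: frontier [A-B 6, A-E 9, C-E 7, B-C 23, B-D 7, D-E 10] → take A-B (6); add B.
Step 4: frontier [A-E 9, B-E 19, C-E 7, D-E 10] → take C-E (7); add E.
MST edges: A-D, A-C, A-B, C-E; total weight 3+4+6+7 = 20.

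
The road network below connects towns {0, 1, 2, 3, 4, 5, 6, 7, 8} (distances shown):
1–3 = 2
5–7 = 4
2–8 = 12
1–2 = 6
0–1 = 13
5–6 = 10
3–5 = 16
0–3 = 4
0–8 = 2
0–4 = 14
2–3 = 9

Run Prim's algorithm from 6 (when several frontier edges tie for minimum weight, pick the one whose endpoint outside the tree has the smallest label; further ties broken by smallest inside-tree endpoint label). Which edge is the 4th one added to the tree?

1-3

Prim's algorithm from 6:
Step 1: cheapest edge leaving the tree is 5–6 (10); add 5.
Step 2: cheapest edge leaving the tree is 5–7 (4); add 7.
Step 3: cheapest edge leaving the tree is 3–5 (16); add 3.
Step 4: cheapest edge leaving the tree is 1–3 (2); add 1.
Step 5: cheapest edge leaving the tree is 0–3 (4); add 0.
Step 6: cheapest edge leaving the tree is 0–8 (2); add 8.
Step 7: cheapest edge leaving the tree is 1–2 (6); add 2.
Step 8: cheapest edge leaving the tree is 0–4 (14); add 4.
The 4th edge added is 1–3.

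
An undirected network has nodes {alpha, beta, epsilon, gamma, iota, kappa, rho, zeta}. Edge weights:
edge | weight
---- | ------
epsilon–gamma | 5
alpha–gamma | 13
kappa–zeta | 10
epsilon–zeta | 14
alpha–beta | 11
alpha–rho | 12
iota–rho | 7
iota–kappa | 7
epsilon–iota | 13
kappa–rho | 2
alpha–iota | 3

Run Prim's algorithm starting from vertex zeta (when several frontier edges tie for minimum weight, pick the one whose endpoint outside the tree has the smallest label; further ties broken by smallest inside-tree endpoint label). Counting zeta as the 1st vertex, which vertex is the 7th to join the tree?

epsilon

Prim, starting at zeta.
Step 1: cheapest edge leaving the tree is kappa–zeta (10); add kappa.
Step 2: cheapest edge leaving the tree is kappa–rho (2); add rho.
Step 3: cheapest edge leaving the tree is iota–kappa (7); add iota.
Step 4: cheapest edge leaving the tree is alpha–iota (3); add alpha.
Step 5: cheapest edge leaving the tree is alpha–beta (11); add beta.
Step 6: cheapest edge leaving the tree is epsilon–iota (13); add epsilon.
Step 7: cheapest edge leaving the tree is epsilon–gamma (5); add gamma.
Vertex order: zeta, kappa, rho, iota, alpha, beta, epsilon, gamma. The 7th vertex is epsilon.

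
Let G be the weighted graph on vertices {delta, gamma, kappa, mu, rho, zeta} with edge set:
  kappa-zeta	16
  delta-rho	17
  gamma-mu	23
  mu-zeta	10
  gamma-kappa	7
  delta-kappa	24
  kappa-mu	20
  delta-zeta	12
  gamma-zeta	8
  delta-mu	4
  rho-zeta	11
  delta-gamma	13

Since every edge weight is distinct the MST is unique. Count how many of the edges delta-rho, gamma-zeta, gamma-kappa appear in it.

Sort edges by weight, then run Kruskal:
delta-mu (4): add — endpoints in different components.
gamma-kappa (7): add — endpoints in different components.
gamma-zeta (8): add — endpoints in different components.
mu-zeta (10): add — endpoints in different components.
rho-zeta (11): add — endpoints in different components.
MST edge set: {delta-mu, gamma-kappa, gamma-zeta, mu-zeta, rho-zeta}.
Of the listed edges, {gamma-zeta, gamma-kappa} are in the MST → 2.

2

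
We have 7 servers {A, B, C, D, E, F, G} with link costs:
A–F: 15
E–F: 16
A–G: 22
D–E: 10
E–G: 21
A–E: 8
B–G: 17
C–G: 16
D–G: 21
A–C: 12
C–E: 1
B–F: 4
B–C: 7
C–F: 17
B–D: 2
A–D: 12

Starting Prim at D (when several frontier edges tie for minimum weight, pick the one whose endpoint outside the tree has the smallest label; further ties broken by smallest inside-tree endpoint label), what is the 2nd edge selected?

Prim's algorithm from D:
Step 1: cheapest edge leaving the tree is B–D (2); add B.
Step 2: cheapest edge leaving the tree is B–F (4); add F.
Step 3: cheapest edge leaving the tree is B–C (7); add C.
Step 4: cheapest edge leaving the tree is C–E (1); add E.
Step 5: cheapest edge leaving the tree is A–E (8); add A.
Step 6: cheapest edge leaving the tree is C–G (16); add G.
The 2nd edge added is B–F.

B-F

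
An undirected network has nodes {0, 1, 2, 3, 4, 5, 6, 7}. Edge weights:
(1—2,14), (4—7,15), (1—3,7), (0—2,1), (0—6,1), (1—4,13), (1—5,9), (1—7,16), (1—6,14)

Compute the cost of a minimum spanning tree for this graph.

60

Kruskal: consider edges lightest-first.
0—2 (1): add — endpoints in different components.
0—6 (1): add — endpoints in different components.
1—3 (7): add — endpoints in different components.
1—5 (9): add — endpoints in different components.
1—4 (13): add — endpoints in different components.
1—2 (14): add — endpoints in different components.
1—6 (14): skip — 1 and 6 already connected.
4—7 (15): add — endpoints in different components.
MST edges: 0—2, 0—6, 1—3, 1—5, 1—4, 1—2, 4—7; total weight 1+1+7+9+13+14+15 = 60.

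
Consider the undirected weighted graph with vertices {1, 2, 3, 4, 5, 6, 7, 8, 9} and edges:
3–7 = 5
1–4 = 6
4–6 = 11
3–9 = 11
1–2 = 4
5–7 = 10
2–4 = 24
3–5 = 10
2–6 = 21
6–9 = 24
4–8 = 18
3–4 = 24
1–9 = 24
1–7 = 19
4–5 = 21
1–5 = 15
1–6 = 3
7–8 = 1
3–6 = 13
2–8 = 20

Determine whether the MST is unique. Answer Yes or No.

No

Sort edges by weight, then run Kruskal:
7–8 (1): add — endpoints in different components.
1–6 (3): add — endpoints in different components.
1–2 (4): add — endpoints in different components.
3–7 (5): add — endpoints in different components.
1–4 (6): add — endpoints in different components.
3–5 (10): add — endpoints in different components.
5–7 (10): skip — 5 and 7 already connected.
3–9 (11): add — endpoints in different components.
4–6 (11): skip — 4 and 6 already connected.
3–6 (13): add — endpoints in different components.
Non-tree edge 5–7 has weight 10, equal to the heaviest edge on its tree cycle — swapping gives another MST of the same weight. Not unique.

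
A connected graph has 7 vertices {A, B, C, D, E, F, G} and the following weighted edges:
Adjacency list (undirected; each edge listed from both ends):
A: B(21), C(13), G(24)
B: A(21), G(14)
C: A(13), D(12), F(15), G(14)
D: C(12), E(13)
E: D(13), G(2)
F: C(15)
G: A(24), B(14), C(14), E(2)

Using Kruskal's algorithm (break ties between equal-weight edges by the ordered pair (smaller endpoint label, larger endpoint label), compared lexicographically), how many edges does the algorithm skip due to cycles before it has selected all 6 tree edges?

1

Sort edges by weight, then run Kruskal:
E G (2): add. Components now {A} {B} {C} {D} {E,G} {F}
C D (12): add. Components now {A} {B} {C,D} {E,G} {F}
A C (13): add. Components now {A,C,D} {B} {E,G} {F}
D E (13): add. Components now {A,C,D,E,G} {B} {F}
B G (14): add. Components now {A,B,C,D,E,G} {F}
C G (14): skip — C and G already connected.
C F (15): add. Components now {A,B,C,D,E,F,G}
Edges rejected before the tree was complete: 1.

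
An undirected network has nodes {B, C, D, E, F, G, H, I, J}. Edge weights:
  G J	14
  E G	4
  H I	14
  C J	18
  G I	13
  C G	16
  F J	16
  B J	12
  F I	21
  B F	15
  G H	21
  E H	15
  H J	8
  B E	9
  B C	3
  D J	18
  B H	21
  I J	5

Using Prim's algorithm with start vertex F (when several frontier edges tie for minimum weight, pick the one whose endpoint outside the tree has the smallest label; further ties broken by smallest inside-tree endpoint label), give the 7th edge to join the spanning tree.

Prim, starting at F.
Step 1: cheapest edge leaving the tree is B F (15); add B.
Step 2: cheapest edge leaving the tree is B C (3); add C.
Step 3: cheapest edge leaving the tree is B E (9); add E.
Step 4: cheapest edge leaving the tree is E G (4); add G.
Step 5: cheapest edge leaving the tree is B J (12); add J.
Step 6: cheapest edge leaving the tree is I J (5); add I.
Step 7: cheapest edge leaving the tree is H J (8); add H.
Step 8: cheapest edge leaving the tree is D J (18); add D.
The 7th edge added is H J.

H-J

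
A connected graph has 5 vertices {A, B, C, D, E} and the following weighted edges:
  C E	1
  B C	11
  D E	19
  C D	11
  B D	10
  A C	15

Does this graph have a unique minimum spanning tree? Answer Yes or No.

No

Kruskal's algorithm — process edges by increasing weight (ties by edge label):
C E (1): add. Components now {A} {B} {C,E} {D}
B D (10): add. Components now {A} {B,D} {C,E}
B C (11): add. Components now {A} {B,C,D,E}
C D (11): skip — C and D already connected.
A C (15): add. Components now {A,B,C,D,E}
Non-tree edge C D has weight 11, equal to the heaviest edge on its tree cycle — swapping gives another MST of the same weight. Not unique.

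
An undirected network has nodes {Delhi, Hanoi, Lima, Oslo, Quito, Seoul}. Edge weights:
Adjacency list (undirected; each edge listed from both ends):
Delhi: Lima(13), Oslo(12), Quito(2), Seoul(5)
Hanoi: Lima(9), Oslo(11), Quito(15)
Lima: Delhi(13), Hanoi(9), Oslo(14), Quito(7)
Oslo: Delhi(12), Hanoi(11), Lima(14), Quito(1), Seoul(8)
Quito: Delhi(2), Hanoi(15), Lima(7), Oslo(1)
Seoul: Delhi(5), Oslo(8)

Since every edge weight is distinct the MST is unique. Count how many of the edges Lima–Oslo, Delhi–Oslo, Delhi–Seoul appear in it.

Kruskal: consider edges lightest-first.
Oslo–Quito (1): add. Components now {Lima} {Hanoi} {Oslo,Quito} {Delhi} {Seoul}
Delhi–Quito (2): add. Components now {Lima} {Hanoi} {Delhi,Oslo,Quito} {Seoul}
Delhi–Seoul (5): add. Components now {Lima} {Hanoi} {Delhi,Oslo,Quito,Seoul}
Lima–Quito (7): add. Components now {Delhi,Lima,Oslo,Quito,Seoul} {Hanoi}
Oslo–Seoul (8): skip — Oslo and Seoul already connected.
Hanoi–Lima (9): add. Components now {Delhi,Hanoi,Lima,Oslo,Quito,Seoul}
MST edge set: {Oslo–Quito, Delhi–Quito, Delhi–Seoul, Lima–Quito, Hanoi–Lima}.
Of the listed edges, {Delhi–Seoul} are in the MST → 1.

1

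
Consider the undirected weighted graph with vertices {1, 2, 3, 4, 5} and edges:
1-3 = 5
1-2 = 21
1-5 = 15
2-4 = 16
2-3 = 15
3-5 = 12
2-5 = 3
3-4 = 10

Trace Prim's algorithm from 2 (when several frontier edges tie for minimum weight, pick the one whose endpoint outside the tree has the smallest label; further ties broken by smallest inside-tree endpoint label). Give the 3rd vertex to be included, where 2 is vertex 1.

3

Prim, starting at 2.
Step 1: frontier [2-5 3, 2-3 15, 2-4 16, 1-2 21] → take 2-5 (3); add 5.
Step 2: frontier [2-3 15, 2-4 16, 1-2 21, 3-5 12, 1-5 15] → take 3-5 (12); add 3.
Step 3: frontier [2-4 16, 1-2 21, 1-3 5, 3-4 10, 1-5 15] → take 1-3 (5); add 1.
Step 4: frontier [2-4 16, 3-4 10] → take 3-4 (10); add 4.
Vertex order: 2, 5, 3, 1, 4. The 3rd vertex is 3.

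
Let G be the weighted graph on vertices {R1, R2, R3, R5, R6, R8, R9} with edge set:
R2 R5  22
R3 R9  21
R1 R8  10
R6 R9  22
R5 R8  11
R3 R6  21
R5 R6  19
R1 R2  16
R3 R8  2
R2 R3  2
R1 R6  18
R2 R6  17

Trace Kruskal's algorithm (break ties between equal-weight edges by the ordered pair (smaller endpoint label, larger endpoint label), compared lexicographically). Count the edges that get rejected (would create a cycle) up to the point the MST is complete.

4

Kruskal: consider edges lightest-first.
R2 R3 (2): add — endpoints in different components.
R3 R8 (2): add — endpoints in different components.
R1 R8 (10): add — endpoints in different components.
R5 R8 (11): add — endpoints in different components.
R1 R2 (16): skip — R2 and R1 already connected.
R2 R6 (17): add — endpoints in different components.
R1 R6 (18): skip — R6 and R1 already connected.
R5 R6 (19): skip — R6 and R5 already connected.
R3 R6 (21): skip — R3 and R6 already connected.
R3 R9 (21): add — endpoints in different components.
Edges rejected before the tree was complete: 4.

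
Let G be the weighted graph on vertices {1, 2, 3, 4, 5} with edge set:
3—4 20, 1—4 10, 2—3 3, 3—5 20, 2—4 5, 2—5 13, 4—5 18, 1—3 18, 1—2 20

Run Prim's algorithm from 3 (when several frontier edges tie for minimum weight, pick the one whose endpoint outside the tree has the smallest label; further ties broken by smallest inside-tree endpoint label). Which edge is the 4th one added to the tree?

2-5

Prim's algorithm from 3:
Step 1: cheapest edge leaving the tree is 2—3 (3); add 2.
Step 2: cheapest edge leaving the tree is 2—4 (5); add 4.
Step 3: cheapest edge leaving the tree is 1—4 (10); add 1.
Step 4: cheapest edge leaving the tree is 2—5 (13); add 5.
The 4th edge added is 2—5.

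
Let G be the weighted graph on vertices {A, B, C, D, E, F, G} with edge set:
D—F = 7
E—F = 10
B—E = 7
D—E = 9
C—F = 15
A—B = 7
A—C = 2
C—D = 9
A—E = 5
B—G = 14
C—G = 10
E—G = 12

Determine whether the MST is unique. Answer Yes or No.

Kruskal's algorithm — process edges by increasing weight (ties by edge label):
A—C (2): add — endpoints in different components.
A—E (5): add — endpoints in different components.
A—B (7): add — endpoints in different components.
B—E (7): skip — B and E already connected.
D—F (7): add — endpoints in different components.
C—D (9): add — endpoints in different components.
D—E (9): skip — D and E already connected.
C—G (10): add — endpoints in different components.
Non-tree edge D—E has weight 9, equal to the heaviest edge on its tree cycle — swapping gives another MST of the same weight. Not unique.

No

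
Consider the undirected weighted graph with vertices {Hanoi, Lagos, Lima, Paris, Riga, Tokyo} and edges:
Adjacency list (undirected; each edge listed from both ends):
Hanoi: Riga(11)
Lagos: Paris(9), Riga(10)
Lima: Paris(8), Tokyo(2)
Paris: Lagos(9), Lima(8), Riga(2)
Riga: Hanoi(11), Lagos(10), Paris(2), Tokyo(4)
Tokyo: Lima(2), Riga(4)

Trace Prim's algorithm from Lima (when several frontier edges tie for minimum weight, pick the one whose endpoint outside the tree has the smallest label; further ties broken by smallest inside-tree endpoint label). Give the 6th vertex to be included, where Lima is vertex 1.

Prim's algorithm from Lima:
Step 1: cheapest edge leaving the tree is Lima—Tokyo (2); add Tokyo.
Step 2: cheapest edge leaving the tree is Riga—Tokyo (4); add Riga.
Step 3: cheapest edge leaving the tree is Paris—Riga (2); add Paris.
Step 4: cheapest edge leaving the tree is Lagos—Paris (9); add Lagos.
Step 5: cheapest edge leaving the tree is Hanoi—Riga (11); add Hanoi.
Vertex order: Lima, Tokyo, Riga, Paris, Lagos, Hanoi. The 6th vertex is Hanoi.

Hanoi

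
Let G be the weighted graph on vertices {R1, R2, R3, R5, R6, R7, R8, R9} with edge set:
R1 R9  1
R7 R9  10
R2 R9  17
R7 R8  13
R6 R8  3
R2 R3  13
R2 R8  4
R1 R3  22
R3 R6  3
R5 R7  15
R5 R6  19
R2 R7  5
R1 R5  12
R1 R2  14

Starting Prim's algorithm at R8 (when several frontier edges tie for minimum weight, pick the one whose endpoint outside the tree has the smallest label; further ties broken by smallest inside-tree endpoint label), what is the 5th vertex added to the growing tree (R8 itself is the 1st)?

Prim's algorithm from R8:
Step 1: cheapest edge leaving the tree is R6 R8 (3); add R6.
Step 2: cheapest edge leaving the tree is R3 R6 (3); add R3.
Step 3: cheapest edge leaving the tree is R2 R8 (4); add R2.
Step 4: cheapest edge leaving the tree is R2 R7 (5); add R7.
Step 5: cheapest edge leaving the tree is R7 R9 (10); add R9.
Step 6: cheapest edge leaving the tree is R1 R9 (1); add R1.
Step 7: cheapest edge leaving the tree is R1 R5 (12); add R5.
Vertex order: R8, R6, R3, R2, R7, R9, R1, R5. The 5th vertex is R7.

R7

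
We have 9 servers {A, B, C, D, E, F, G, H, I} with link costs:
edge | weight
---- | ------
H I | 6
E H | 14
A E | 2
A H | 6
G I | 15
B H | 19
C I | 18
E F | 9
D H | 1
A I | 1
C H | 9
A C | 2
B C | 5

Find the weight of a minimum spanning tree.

41

Kruskal: consider edges lightest-first.
A I (1): add — endpoints in different components.
D H (1): add — endpoints in different components.
A C (2): add — endpoints in different components.
A E (2): add — endpoints in different components.
B C (5): add — endpoints in different components.
A H (6): add — endpoints in different components.
H I (6): skip — H and I already connected.
C H (9): skip — C and H already connected.
E F (9): add — endpoints in different components.
E H (14): skip — E and H already connected.
G I (15): add — endpoints in different components.
MST edges: A I, D H, A C, A E, B C, A H, E F, G I; total weight 1+1+2+2+5+6+9+15 = 41.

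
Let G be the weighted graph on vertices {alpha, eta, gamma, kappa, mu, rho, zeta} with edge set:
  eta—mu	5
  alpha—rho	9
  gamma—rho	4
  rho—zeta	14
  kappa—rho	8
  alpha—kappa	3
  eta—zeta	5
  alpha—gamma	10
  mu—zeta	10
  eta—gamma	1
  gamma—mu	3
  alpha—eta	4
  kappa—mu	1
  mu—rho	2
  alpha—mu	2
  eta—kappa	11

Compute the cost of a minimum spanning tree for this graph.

Sort edges by weight, then run Kruskal:
eta—gamma (1): add. Components now {eta,gamma} {alpha} {kappa} {zeta} {rho} {mu}
kappa—mu (1): add. Components now {eta,gamma} {alpha} {kappa,mu} {zeta} {rho}
alpha—mu (2): add. Components now {eta,gamma} {alpha,kappa,mu} {zeta} {rho}
mu—rho (2): add. Components now {eta,gamma} {alpha,kappa,mu,rho} {zeta}
alpha—kappa (3): skip — alpha and kappa already connected.
gamma—mu (3): add. Components now {alpha,eta,gamma,kappa,mu,rho} {zeta}
alpha—eta (4): skip — eta and alpha already connected.
gamma—rho (4): skip — rho and gamma already connected.
eta—mu (5): skip — eta and mu already connected.
eta—zeta (5): add. Components now {alpha,eta,gamma,kappa,mu,rho,zeta}
MST edges: eta—gamma, kappa—mu, alpha—mu, mu—rho, gamma—mu, eta—zeta; total weight 1+1+2+2+3+5 = 14.

14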